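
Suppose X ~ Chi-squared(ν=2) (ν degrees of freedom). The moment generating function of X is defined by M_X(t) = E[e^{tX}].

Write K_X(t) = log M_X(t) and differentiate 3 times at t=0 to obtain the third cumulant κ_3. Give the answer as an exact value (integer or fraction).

κ_3 = K′′′(0) = 16

M_X(t) = 1/(1 - 2*t)
K_X(t) = log M_X(t) = -log(1 - 2*t)
K′(t) = -2/(2*t - 1)
K′′(t) = 4/(4*t^2 - 4*t + 1)
K′′′(t) = -16/(8*t^3 - 12*t^2 + 6*t - 1)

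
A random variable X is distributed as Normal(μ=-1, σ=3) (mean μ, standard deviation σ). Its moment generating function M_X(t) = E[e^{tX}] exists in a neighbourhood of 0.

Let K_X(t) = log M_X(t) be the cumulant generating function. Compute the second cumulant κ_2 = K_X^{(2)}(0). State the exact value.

M_X(t) = e^(9*t^2/2 - t)
K_X(t) = log M_X(t) = 9*t^2/2 - t
K^(2)(t) = 9

κ_2 = K^(2)(0) = 9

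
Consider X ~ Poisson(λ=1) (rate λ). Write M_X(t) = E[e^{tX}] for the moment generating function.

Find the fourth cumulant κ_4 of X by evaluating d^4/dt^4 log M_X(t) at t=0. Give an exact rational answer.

M_X(t) = e^(e^(t) - 1)
K_X(t) = log M_X(t) = e^(t) - 1
K^(4)(t) = e^(t)

κ_4 = K^(4)(0) = 1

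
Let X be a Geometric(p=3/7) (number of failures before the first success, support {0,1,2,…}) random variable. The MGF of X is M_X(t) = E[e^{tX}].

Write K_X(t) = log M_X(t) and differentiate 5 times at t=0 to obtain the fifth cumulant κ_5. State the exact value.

M_X(t) = 3/(7*(1 - 4*e^(t)/7))
K_X(t) = log M_X(t) = -log(1 - 4*e^(t)/7) - log(7) + log(3)
K′(t) = -4*e^(t)/(4*e^(t) - 7)
K′′(t) = 28*e^(t)/(16*e^(2*t) - 56*e^(t) + 49)
K′′′(t) = (-112*e^(2*t) - 196*e^(t))/(64*e^(3*t) - 336*e^(2*t) + 588*e^(t) - 343)
K′′′′(t) = (448*e^(3*t) + 3136*e^(2*t) + 1372*e^(t))/(256*e^(4*t) - 1792*e^(3*t) + 4704*e^(2*t) - 5488*e^(t) + 2401)
K′′′′′(t) = (-1792*e^(4*t) - 34496*e^(3*t) - 60368*e^(2*t) - 9604*e^(t))/(1024*e^(5*t) - 8960*e^(4*t) + 31360*e^(3*t) - 54880*e^(2*t) + 48020*e^(t) - 16807)

κ_5 = K′′′′′(0) = 35420/81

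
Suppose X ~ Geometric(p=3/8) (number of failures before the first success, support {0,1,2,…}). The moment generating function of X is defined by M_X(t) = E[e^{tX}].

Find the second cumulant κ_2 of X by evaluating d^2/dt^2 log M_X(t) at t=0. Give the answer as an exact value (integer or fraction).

M_X(t) = 3/(8*(1 - 5*e^(t)/8))
K_X(t) = log M_X(t) = -log(1 - 5*e^(t)/8) - 3*log(2) + log(3)
dK/dt = -5*e^(t)/(5*e^(t) - 8)
d^2K/dt^2 = 40*e^(t)/(25*e^(2*t) - 80*e^(t) + 64)

κ_2 = d^2K/dt^2 |_{t=0} = 40/9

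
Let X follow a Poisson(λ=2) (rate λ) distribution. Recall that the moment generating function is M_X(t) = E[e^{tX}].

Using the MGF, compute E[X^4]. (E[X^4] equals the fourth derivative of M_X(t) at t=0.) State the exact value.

M_X(t) = e^(2*e^(t) - 2)
D^4[M](t) = (16*e^(4*t)*e^(2*e^(t)) + 48*e^(3*t)*e^(2*e^(t)) + 28*e^(2*t)*e^(2*e^(t)) + 2*e^(t)*e^(2*e^(t)))*e^(-2)

E[X^4] = D^4[M](0) = 94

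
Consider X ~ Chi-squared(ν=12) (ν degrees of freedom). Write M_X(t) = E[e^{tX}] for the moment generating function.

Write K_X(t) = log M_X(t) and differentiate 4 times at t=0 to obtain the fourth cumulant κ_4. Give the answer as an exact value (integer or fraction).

κ_4 = D^4[K](0) = 576

M_X(t) = (1 - 2*t)^(-6)
K_X(t) = log M_X(t) = -6*log(1 - 2*t)
D^4[K](t) = 576/(16*t^4 - 32*t^3 + 24*t^2 - 8*t + 1)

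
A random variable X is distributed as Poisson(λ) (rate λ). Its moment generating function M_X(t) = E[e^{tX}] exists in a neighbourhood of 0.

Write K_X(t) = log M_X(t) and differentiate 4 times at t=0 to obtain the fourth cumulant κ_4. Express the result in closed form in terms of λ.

M_X(t) = e^(λ*(e^(t) - 1))
K_X(t) = log M_X(t) = λ*(e^(t) - 1)
D^4[K](t) = λ*e^(t)

κ_4 = D^4[K](0) = λ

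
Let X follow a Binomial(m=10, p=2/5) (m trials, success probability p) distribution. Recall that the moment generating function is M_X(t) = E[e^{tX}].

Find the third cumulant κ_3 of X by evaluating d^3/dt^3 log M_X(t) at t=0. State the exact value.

M_X(t) = (2*e^(t)/5 + 3/5)^10
K_X(t) = log M_X(t) = 10*log(2*e^(t)/5 + 3/5)
dK/dt = 20*e^(t)/(2*e^(t) + 3)
d^2K/dt^2 = 60*e^(t)/(4*e^(2*t) + 12*e^(t) + 9)
d^3K/dt^3 = (-120*e^(2*t) + 180*e^(t))/(8*e^(3*t) + 36*e^(2*t) + 54*e^(t) + 27)

κ_3 = d^3K/dt^3 |_{t=0} = 12/25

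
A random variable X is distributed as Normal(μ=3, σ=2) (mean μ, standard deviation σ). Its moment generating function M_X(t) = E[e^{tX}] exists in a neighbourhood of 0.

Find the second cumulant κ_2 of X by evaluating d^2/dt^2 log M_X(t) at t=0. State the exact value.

κ_2 = d^2K/dt^2 |_{t=0} = 4

M_X(t) = e^(2*t^2 + 3*t)
K_X(t) = log M_X(t) = 2*t^2 + 3*t
dK/dt = 4*t + 3
d^2K/dt^2 = 4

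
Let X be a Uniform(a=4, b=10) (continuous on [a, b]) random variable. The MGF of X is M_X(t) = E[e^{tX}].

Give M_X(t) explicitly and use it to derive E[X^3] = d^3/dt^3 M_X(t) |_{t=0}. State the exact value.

M_X(t) = (e^(10*t) - e^(4*t))/(6*t)
dM/dt = (10*t*e^(10*t) - 4*t*e^(4*t) - e^(10*t) + e^(4*t))/(6*t^2)
d^2M/dt^2 = (50*t^2*e^(10*t) - 8*t^2*e^(4*t) - 10*t*e^(10*t) + 4*t*e^(4*t) + e^(10*t) - e^(4*t))/(3*t^3)
d^3M/dt^3 = (500*t^3*e^(10*t) - 32*t^3*e^(4*t) - 150*t^2*e^(10*t) + 24*t^2*e^(4*t) + 30*t*e^(10*t) - 12*t*e^(4*t) - 3*e^(10*t) + 3*e^(4*t))/(3*t^4)

E[X^3] = d^3M/dt^3 |_{t=0} = 406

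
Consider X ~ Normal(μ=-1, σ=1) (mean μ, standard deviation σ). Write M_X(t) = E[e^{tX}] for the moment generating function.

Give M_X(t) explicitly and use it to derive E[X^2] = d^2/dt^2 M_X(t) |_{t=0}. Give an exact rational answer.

M_X(t) = e^(t^2/2 - t)
M^(2)(t) = (t^2*e^(t^2/2) - 2*t*e^(t^2/2) + 2*e^(t^2/2))*e^(-t)

E[X^2] = M^(2)(0) = 2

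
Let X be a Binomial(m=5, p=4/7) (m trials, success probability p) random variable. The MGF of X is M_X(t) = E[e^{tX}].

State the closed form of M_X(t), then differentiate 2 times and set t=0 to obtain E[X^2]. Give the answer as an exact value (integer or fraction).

E[X^2] = M′′(0) = 460/49

M_X(t) = (4*e^(t)/7 + 3/7)^5
M′(t) = 5120*e^(5*t)/16807 + 15360*e^(4*t)/16807 + 17280*e^(3*t)/16807 + 8640*e^(2*t)/16807 + 1620*e^(t)/16807
M′′(t) = 25600*e^(5*t)/16807 + 61440*e^(4*t)/16807 + 51840*e^(3*t)/16807 + 17280*e^(2*t)/16807 + 1620*e^(t)/16807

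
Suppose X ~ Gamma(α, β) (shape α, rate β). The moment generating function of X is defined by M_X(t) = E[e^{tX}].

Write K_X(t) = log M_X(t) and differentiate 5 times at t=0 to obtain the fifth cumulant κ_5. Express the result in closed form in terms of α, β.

M_X(t) = (β/(β - t))^α
K_X(t) = log M_X(t) = α*(log(β) - log(β - t))
dK/dt = -α/(-β + t)
d^2K/dt^2 = α/(β^2 - 2*β*t + t^2)
d^3K/dt^3 = -2*α/(-β^3 + 3*β^2*t - 3*β*t^2 + t^3)
d^4K/dt^4 = 6*α/(β^4 - 4*β^3*t + 6*β^2*t^2 - 4*β*t^3 + t^4)
d^5K/dt^5 = -24*α/(-β^5 + 5*β^4*t - 10*β^3*t^2 + 10*β^2*t^3 - 5*β*t^4 + t^5)

κ_5 = d^5K/dt^5 |_{t=0} = 24*α/β^5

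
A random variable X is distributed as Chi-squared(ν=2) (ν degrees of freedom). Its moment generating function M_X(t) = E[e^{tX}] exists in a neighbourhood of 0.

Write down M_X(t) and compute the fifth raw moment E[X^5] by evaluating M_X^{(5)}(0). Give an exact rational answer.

M_X(t) = 1/(1 - 2*t)
D^5[M](t) = 3840/(64*t^6 - 192*t^5 + 240*t^4 - 160*t^3 + 60*t^2 - 12*t + 1)

E[X^5] = D^5[M](0) = 3840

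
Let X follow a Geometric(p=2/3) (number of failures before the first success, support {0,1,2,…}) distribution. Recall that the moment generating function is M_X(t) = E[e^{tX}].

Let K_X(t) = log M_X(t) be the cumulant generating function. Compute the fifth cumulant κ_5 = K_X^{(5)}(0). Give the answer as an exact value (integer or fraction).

κ_5 = K′′′′′(0) = 15

M_X(t) = 2/(3*(1 - e^(t)/3))
K_X(t) = log M_X(t) = -log(1 - e^(t)/3) - log(3) + log(2)
K′(t) = -e^(t)/(e^(t) - 3)
K′′(t) = 3*e^(t)/(e^(2*t) - 6*e^(t) + 9)
K′′′(t) = (-3*e^(2*t) - 9*e^(t))/(e^(3*t) - 9*e^(2*t) + 27*e^(t) - 27)
K′′′′(t) = (3*e^(3*t) + 36*e^(2*t) + 27*e^(t))/(e^(4*t) - 12*e^(3*t) + 54*e^(2*t) - 108*e^(t) + 81)
K′′′′′(t) = (-3*e^(4*t) - 99*e^(3*t) - 297*e^(2*t) - 81*e^(t))/(e^(5*t) - 15*e^(4*t) + 90*e^(3*t) - 270*e^(2*t) + 405*e^(t) - 243)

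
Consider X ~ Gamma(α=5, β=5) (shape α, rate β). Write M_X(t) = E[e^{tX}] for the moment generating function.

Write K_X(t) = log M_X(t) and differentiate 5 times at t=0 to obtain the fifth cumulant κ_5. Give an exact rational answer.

M_X(t) = 3125/(5 - t)^5
K_X(t) = log M_X(t) = -5*log(5 - t) + 5*log(5)
D^5[K](t) = -120/(t^5 - 25*t^4 + 250*t^3 - 1250*t^2 + 3125*t - 3125)

κ_5 = D^5[K](0) = 24/625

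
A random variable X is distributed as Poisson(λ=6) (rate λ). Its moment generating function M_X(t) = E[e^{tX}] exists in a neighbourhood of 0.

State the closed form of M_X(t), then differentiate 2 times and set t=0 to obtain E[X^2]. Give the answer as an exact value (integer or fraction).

M_X(t) = e^(6*e^(t) - 6)
M^(2)(t) = (36*e^(2*t)*e^(6*e^(t)) + 6*e^(t)*e^(6*e^(t)))*e^(-6)

E[X^2] = M^(2)(0) = 42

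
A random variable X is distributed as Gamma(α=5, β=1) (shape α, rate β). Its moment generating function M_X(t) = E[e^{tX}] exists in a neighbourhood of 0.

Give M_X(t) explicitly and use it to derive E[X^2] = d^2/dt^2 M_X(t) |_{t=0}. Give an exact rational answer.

E[X^2] = M^(2)(0) = 30

M_X(t) = (1 - t)^(-5)
M^(2)(t) = -30/(t^7 - 7*t^6 + 21*t^5 - 35*t^4 + 35*t^3 - 21*t^2 + 7*t - 1)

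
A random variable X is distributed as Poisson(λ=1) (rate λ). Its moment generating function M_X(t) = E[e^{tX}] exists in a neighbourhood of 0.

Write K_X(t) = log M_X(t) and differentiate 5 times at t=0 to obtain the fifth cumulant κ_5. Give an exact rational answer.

M_X(t) = e^(e^(t) - 1)
K_X(t) = log M_X(t) = e^(t) - 1
D^5[K](t) = e^(t)

κ_5 = D^5[K](0) = 1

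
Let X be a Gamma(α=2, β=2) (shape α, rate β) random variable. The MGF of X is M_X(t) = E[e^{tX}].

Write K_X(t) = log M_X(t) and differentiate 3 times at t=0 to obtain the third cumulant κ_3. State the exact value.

M_X(t) = 4/(2 - t)^2
K_X(t) = log M_X(t) = -2*log(2 - t) + 2*log(2)
D^3[K](t) = -4/(t^3 - 6*t^2 + 12*t - 8)

κ_3 = D^3[K](0) = 1/2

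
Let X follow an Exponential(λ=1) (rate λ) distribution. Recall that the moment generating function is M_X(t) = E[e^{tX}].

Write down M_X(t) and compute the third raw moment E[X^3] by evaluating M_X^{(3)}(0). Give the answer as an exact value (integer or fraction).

E[X^3] = D^3[M](0) = 6

M_X(t) = 1/(1 - t)
D^3[M](t) = 6/(t^4 - 4*t^3 + 6*t^2 - 4*t + 1)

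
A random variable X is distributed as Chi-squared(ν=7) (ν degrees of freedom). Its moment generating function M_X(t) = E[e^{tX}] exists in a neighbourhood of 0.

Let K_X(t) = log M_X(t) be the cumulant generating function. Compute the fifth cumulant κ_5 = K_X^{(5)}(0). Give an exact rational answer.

κ_5 = K′′′′′(0) = 2688

M_X(t) = (1 - 2*t)^(-7/2)
K_X(t) = log M_X(t) = -7*log(1 - 2*t)/2
K′(t) = -7/(2*t - 1)
K′′(t) = 14/(4*t^2 - 4*t + 1)
K′′′(t) = -56/(8*t^3 - 12*t^2 + 6*t - 1)
K′′′′(t) = 336/(16*t^4 - 32*t^3 + 24*t^2 - 8*t + 1)
K′′′′′(t) = -2688/(32*t^5 - 80*t^4 + 80*t^3 - 40*t^2 + 10*t - 1)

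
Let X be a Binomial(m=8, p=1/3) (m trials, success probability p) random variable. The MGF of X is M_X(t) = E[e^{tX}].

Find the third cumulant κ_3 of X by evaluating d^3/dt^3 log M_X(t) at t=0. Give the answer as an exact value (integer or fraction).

κ_3 = K^(3)(0) = 16/27

M_X(t) = (e^(t)/3 + 2/3)^8
K_X(t) = log M_X(t) = 8*log(e^(t)/3 + 2/3)
K^(3)(t) = (-16*e^(2*t) + 32*e^(t))/(e^(3*t) + 6*e^(2*t) + 12*e^(t) + 8)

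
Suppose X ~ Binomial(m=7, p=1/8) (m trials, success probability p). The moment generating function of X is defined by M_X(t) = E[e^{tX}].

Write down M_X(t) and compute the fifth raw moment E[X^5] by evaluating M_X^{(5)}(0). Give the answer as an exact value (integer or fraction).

M_X(t) = (e^(t)/8 + 7/8)^7
dM/dt = 7*e^(7*t)/2097152 + 147*e^(6*t)/1048576 + 5145*e^(5*t)/2097152 + 12005*e^(4*t)/524288 + 252105*e^(3*t)/2097152 + 352947*e^(2*t)/1048576 + 823543*e^(t)/2097152
d^2M/dt^2 = 49*e^(7*t)/2097152 + 441*e^(6*t)/524288 + 25725*e^(5*t)/2097152 + 12005*e^(4*t)/131072 + 756315*e^(3*t)/2097152 + 352947*e^(2*t)/524288 + 823543*e^(t)/2097152

E[X^5] = d^5M/dt^5 |_{t=0} = 94619/4096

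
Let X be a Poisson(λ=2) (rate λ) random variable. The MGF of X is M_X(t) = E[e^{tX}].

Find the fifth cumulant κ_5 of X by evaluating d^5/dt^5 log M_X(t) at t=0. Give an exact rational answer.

κ_5 = K^(5)(0) = 2

M_X(t) = e^(2*e^(t) - 2)
K_X(t) = log M_X(t) = 2*e^(t) - 2
K^(5)(t) = 2*e^(t)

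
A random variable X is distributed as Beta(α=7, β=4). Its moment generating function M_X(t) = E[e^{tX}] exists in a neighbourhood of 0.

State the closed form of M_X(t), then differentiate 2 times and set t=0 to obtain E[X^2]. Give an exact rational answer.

E[X^2] = M′′(0) = 14/33

M_X(t) = ₁F₁(7; 11; t)
M′(t) = 7*₁F₁(8; 12; t)/11
M′′(t) = 14*₁F₁(9; 13; t)/33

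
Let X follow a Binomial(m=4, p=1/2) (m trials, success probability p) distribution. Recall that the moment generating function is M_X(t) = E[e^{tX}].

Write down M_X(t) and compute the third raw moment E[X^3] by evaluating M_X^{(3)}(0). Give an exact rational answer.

M_X(t) = (e^(t)/2 + 1/2)^4
M′(t) = e^(4*t)/4 + 3*e^(3*t)/4 + 3*e^(2*t)/4 + e^(t)/4
M′′(t) = e^(4*t) + 9*e^(3*t)/4 + 3*e^(2*t)/2 + e^(t)/4
M′′′(t) = 4*e^(4*t) + 27*e^(3*t)/4 + 3*e^(2*t) + e^(t)/4

E[X^3] = M′′′(0) = 14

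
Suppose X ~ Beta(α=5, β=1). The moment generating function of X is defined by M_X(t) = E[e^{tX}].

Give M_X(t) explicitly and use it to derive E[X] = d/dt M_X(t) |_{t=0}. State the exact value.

E[X] = dM/dt |_{t=0} = 5/6

M_X(t) = ₁F₁(5; 6; t)
dM/dt = 5*₁F₁(6; 7; t)/6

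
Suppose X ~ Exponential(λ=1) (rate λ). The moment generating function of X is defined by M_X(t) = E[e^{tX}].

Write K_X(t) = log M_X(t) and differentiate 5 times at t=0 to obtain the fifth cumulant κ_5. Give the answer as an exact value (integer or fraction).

κ_5 = K′′′′′(0) = 24

M_X(t) = 1/(1 - t)
K_X(t) = log M_X(t) = -log(1 - t)
K′(t) = -1/(t - 1)
K′′(t) = 1/(t^2 - 2*t + 1)
K′′′(t) = -2/(t^3 - 3*t^2 + 3*t - 1)
K′′′′(t) = 6/(t^4 - 4*t^3 + 6*t^2 - 4*t + 1)
K′′′′′(t) = -24/(t^5 - 5*t^4 + 10*t^3 - 10*t^2 + 5*t - 1)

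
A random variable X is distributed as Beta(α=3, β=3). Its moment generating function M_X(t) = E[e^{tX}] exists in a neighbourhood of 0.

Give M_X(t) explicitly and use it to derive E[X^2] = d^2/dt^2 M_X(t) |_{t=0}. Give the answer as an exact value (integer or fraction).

M_X(t) = ₁F₁(3; 6; t)
D^2[M](t) = 2*₁F₁(5; 8; t)/7

E[X^2] = D^2[M](0) = 2/7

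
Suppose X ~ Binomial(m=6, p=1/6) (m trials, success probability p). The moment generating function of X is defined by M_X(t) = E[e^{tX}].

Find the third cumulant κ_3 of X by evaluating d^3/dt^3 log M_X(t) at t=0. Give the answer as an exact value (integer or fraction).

κ_3 = K′′′(0) = 5/9

M_X(t) = (e^(t)/6 + 5/6)^6
K_X(t) = log M_X(t) = 6*log(e^(t)/6 + 5/6)
K′(t) = 6*e^(t)/(e^(t) + 5)
K′′(t) = 30*e^(t)/(e^(2*t) + 10*e^(t) + 25)
K′′′(t) = (-30*e^(2*t) + 150*e^(t))/(e^(3*t) + 15*e^(2*t) + 75*e^(t) + 125)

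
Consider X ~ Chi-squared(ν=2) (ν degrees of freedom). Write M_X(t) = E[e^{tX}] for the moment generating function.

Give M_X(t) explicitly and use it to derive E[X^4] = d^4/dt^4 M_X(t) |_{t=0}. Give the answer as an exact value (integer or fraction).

M_X(t) = 1/(1 - 2*t)
M′(t) = 2/(4*t^2 - 4*t + 1)
M′′(t) = -8/(8*t^3 - 12*t^2 + 6*t - 1)
M′′′(t) = 48/(16*t^4 - 32*t^3 + 24*t^2 - 8*t + 1)
M′′′′(t) = -384/(32*t^5 - 80*t^4 + 80*t^3 - 40*t^2 + 10*t - 1)

E[X^4] = M′′′′(0) = 384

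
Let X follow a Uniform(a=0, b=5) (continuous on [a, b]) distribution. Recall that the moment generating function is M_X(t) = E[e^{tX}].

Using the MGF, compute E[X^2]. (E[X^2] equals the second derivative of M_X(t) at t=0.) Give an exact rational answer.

E[X^2] = d^2M/dt^2 |_{t=0} = 25/3

M_X(t) = (e^(5*t) - 1)/(5*t)
dM/dt = (5*t*e^(5*t) - e^(5*t) + 1)/(5*t^2)
d^2M/dt^2 = (25*t^2*e^(5*t) - 10*t*e^(5*t) + 2*e^(5*t) - 2)/(5*t^3)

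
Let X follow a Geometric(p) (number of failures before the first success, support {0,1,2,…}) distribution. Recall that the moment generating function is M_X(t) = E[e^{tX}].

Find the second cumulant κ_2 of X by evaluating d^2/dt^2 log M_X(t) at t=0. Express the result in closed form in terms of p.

κ_2 = K^(2)(0) = (1 - p)/p^2

M_X(t) = p/(-(1 - p)*e^(t) + 1)
K_X(t) = log M_X(t) = log(p) - log(-(1 - p)*e^(t) + 1)
K^(2)(t) = (-p*e^(t) + e^(t))/(p^2*e^(2*t) - 2*p*e^(2*t) + 2*p*e^(t) + e^(2*t) - 2*e^(t) + 1)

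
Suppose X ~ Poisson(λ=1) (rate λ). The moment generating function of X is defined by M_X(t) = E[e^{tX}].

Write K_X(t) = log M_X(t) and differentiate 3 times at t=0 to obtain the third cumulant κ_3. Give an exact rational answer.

κ_3 = d^3K/dt^3 |_{t=0} = 1

M_X(t) = e^(e^(t) - 1)
K_X(t) = log M_X(t) = e^(t) - 1
dK/dt = e^(t)
d^2K/dt^2 = e^(t)
d^3K/dt^3 = e^(t)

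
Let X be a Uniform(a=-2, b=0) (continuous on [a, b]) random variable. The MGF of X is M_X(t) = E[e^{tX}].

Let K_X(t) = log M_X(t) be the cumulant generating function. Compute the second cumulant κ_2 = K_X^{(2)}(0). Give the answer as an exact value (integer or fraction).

κ_2 = K′′(0) = 1/3

M_X(t) = (1 - e^(-2*t))/(2*t)
K_X(t) = log M_X(t) = -log(t) + log(1 - e^(-2*t)) - log(2)
K′(t) = (2*t - e^(2*t) + 1)/(t*e^(2*t) - t)
K′′(t) = (-4*t^2*e^(2*t) + e^(4*t) - 2*e^(2*t) + 1)/(t^2*e^(4*t) - 2*t^2*e^(2*t) + t^2)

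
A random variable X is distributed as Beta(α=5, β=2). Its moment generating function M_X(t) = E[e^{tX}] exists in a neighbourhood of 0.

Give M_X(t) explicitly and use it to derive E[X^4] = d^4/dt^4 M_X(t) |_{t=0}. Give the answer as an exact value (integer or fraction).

E[X^4] = M^(4)(0) = 1/3

M_X(t) = ₁F₁(5; 7; t)
M^(4)(t) = ₁F₁(9; 11; t)/3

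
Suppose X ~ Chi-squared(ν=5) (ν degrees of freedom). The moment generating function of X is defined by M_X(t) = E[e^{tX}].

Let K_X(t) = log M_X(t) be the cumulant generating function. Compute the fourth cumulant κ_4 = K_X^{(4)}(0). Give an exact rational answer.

κ_4 = d^4K/dt^4 |_{t=0} = 240

M_X(t) = (1 - 2*t)^(-5/2)
K_X(t) = log M_X(t) = -5*log(1 - 2*t)/2
dK/dt = -5/(2*t - 1)
d^2K/dt^2 = 10/(4*t^2 - 4*t + 1)
d^3K/dt^3 = -40/(8*t^3 - 12*t^2 + 6*t - 1)
d^4K/dt^4 = 240/(16*t^4 - 32*t^3 + 24*t^2 - 8*t + 1)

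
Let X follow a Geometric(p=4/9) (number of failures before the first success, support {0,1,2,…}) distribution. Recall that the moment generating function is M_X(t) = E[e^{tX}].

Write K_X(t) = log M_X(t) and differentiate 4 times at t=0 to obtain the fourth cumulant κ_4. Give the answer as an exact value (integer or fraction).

κ_4 = K^(4)(0) = 6435/128

M_X(t) = 4/(9*(1 - 5*e^(t)/9))
K_X(t) = log M_X(t) = -log(1 - 5*e^(t)/9) - 2*log(3) + 2*log(2)
K^(4)(t) = (1125*e^(3*t) + 8100*e^(2*t) + 3645*e^(t))/(625*e^(4*t) - 4500*e^(3*t) + 12150*e^(2*t) - 14580*e^(t) + 6561)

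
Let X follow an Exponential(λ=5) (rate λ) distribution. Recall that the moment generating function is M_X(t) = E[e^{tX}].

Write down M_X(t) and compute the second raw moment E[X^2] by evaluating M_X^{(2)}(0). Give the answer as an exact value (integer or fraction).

M_X(t) = 5/(5 - t)
dM/dt = 5/(t^2 - 10*t + 25)
d^2M/dt^2 = -10/(t^3 - 15*t^2 + 75*t - 125)

E[X^2] = d^2M/dt^2 |_{t=0} = 2/25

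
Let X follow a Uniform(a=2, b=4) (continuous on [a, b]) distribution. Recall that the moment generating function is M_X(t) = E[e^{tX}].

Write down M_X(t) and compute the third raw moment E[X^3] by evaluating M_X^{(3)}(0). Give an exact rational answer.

M_X(t) = (e^(4*t) - e^(2*t))/(2*t)
dM/dt = (4*t*e^(4*t) - 2*t*e^(2*t) - e^(4*t) + e^(2*t))/(2*t^2)
d^2M/dt^2 = (8*t^2*e^(4*t) - 2*t^2*e^(2*t) - 4*t*e^(4*t) + 2*t*e^(2*t) + e^(4*t) - e^(2*t))/t^3
d^3M/dt^3 = (32*t^3*e^(4*t) - 4*t^3*e^(2*t) - 24*t^2*e^(4*t) + 6*t^2*e^(2*t) + 12*t*e^(4*t) - 6*t*e^(2*t) - 3*e^(4*t) + 3*e^(2*t))/t^4

E[X^3] = d^3M/dt^3 |_{t=0} = 30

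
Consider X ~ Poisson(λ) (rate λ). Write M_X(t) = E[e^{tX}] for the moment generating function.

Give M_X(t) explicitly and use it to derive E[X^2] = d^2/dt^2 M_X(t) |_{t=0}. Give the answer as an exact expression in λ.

E[X^2] = M′′(0) = λ*(λ + 1)

M_X(t) = e^(λ*(e^(t) - 1))
M′(t) = λ*e^(-λ)*e^(t)*e^(λ*e^(t))
M′′(t) = (λ^2*e^(2*t)*e^(λ*e^(t)) + λ*e^(t)*e^(λ*e^(t)))*e^(-λ)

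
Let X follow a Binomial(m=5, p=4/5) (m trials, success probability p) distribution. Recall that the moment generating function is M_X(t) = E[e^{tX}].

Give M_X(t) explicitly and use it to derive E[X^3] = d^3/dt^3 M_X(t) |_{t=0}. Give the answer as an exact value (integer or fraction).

M_X(t) = (4*e^(t)/5 + 1/5)^5
D^3[M](t) = 1024*e^(5*t)/25 + 16384*e^(4*t)/625 + 3456*e^(3*t)/625 + 256*e^(2*t)/625 + 4*e^(t)/625

E[X^3] = D^3[M](0) = 1828/25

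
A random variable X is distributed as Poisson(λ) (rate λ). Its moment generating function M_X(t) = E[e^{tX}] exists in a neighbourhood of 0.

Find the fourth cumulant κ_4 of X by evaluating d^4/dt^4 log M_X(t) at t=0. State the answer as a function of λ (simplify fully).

κ_4 = D^4[K](0) = λ

M_X(t) = e^(λ*(e^(t) - 1))
K_X(t) = log M_X(t) = λ*(e^(t) - 1)
D^4[K](t) = λ*e^(t)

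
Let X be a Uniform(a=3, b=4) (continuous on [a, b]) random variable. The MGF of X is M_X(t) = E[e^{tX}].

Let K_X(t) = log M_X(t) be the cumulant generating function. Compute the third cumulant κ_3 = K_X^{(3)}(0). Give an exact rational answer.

M_X(t) = (e^(4*t) - e^(3*t))/t
K_X(t) = log M_X(t) = -log(t) + log(e^(4*t) - e^(3*t))
dK/dt = (4*t*e^(t) - 3*t - e^(t) + 1)/(t*e^(t) - t)
d^2K/dt^2 = (-t^2*e^(t) + e^(2*t) - 2*e^(t) + 1)/(t^2*e^(2*t) - 2*t^2*e^(t) + t^2)
d^3K/dt^3 = (t^3*e^(2*t) + t^3*e^(t) - 2*e^(3*t) + 6*e^(2*t) - 6*e^(t) + 2)/(t^3*e^(3*t) - 3*t^3*e^(2*t) + 3*t^3*e^(t) - t^3)

κ_3 = d^3K/dt^3 |_{t=0} = 0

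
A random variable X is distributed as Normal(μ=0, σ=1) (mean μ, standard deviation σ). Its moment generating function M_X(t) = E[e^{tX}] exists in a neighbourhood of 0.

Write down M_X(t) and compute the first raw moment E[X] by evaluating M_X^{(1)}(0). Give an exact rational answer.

E[X] = dM/dt |_{t=0} = 0

M_X(t) = e^(t^2/2)
dM/dt = t*e^(t^2/2)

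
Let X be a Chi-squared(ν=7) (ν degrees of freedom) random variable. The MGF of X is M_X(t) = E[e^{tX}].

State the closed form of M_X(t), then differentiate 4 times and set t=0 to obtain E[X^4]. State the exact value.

E[X^4] = D^4[M](0) = 9009

M_X(t) = (1 - 2*t)^(-7/2)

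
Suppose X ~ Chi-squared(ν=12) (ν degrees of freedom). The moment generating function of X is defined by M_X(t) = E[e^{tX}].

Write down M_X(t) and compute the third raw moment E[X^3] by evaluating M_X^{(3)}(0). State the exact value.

M_X(t) = (1 - 2*t)^(-6)
D^3[M](t) = -2688/(512*t^9 - 2304*t^8 + 4608*t^7 - 5376*t^6 + 4032*t^5 - 2016*t^4 + 672*t^3 - 144*t^2 + 18*t - 1)

E[X^3] = D^3[M](0) = 2688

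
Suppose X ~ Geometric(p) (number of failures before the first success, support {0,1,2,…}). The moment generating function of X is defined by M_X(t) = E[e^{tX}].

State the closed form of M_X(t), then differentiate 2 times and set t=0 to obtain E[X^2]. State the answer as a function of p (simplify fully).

M_X(t) = p/(-(1 - p)*e^(t) + 1)

E[X^2] = M^(2)(0) = 1 - 3/p + 2/p^2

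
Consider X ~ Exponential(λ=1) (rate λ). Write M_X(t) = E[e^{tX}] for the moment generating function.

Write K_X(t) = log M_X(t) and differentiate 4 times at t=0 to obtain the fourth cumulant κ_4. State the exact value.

κ_4 = d^4K/dt^4 |_{t=0} = 6

M_X(t) = 1/(1 - t)
K_X(t) = log M_X(t) = -log(1 - t)
dK/dt = -1/(t - 1)
d^2K/dt^2 = 1/(t^2 - 2*t + 1)
d^3K/dt^3 = -2/(t^3 - 3*t^2 + 3*t - 1)
d^4K/dt^4 = 6/(t^4 - 4*t^3 + 6*t^2 - 4*t + 1)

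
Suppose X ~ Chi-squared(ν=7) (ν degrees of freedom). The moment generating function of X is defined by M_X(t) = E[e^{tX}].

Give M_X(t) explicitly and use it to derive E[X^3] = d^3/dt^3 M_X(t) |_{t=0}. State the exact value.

M_X(t) = (1 - 2*t)^(-7/2)
M′(t) = 7/(16*t^4*√(1 - 2*t) - 32*t^3*√(1 - 2*t) + 24*t^2*√(1 - 2*t) - 8*t*√(1 - 2*t) + √(1 - 2*t))
M′′(t) = -63/(32*t^5*√(1 - 2*t) - 80*t^4*√(1 - 2*t) + 80*t^3*√(1 - 2*t) - 40*t^2*√(1 - 2*t) + 10*t*√(1 - 2*t) - √(1 - 2*t))
M′′′(t) = 693/(64*t^6*√(1 - 2*t) - 192*t^5*√(1 - 2*t) + 240*t^4*√(1 - 2*t) - 160*t^3*√(1 - 2*t) + 60*t^2*√(1 - 2*t) - 12*t*√(1 - 2*t) + √(1 - 2*t))

E[X^3] = M′′′(0) = 693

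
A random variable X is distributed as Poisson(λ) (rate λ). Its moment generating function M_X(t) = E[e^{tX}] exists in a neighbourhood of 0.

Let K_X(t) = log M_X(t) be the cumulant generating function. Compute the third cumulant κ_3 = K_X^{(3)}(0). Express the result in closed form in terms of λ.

κ_3 = D^3[K](0) = λ

M_X(t) = e^(λ*(e^(t) - 1))
K_X(t) = log M_X(t) = λ*(e^(t) - 1)
D^3[K](t) = λ*e^(t)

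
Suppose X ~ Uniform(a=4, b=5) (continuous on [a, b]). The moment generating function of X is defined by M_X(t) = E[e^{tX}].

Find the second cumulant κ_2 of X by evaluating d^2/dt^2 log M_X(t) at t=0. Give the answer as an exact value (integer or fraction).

κ_2 = K′′(0) = 1/12

M_X(t) = (e^(5*t) - e^(4*t))/t
K_X(t) = log M_X(t) = -log(t) + log(e^(5*t) - e^(4*t))
K′(t) = (5*t*e^(t) - 4*t - e^(t) + 1)/(t*e^(t) - t)
K′′(t) = (-t^2*e^(t) + e^(2*t) - 2*e^(t) + 1)/(t^2*e^(2*t) - 2*t^2*e^(t) + t^2)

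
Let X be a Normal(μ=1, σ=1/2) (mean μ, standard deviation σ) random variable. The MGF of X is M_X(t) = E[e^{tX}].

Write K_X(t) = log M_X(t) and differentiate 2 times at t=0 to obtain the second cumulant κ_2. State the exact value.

M_X(t) = e^(t^2/8 + t)
K_X(t) = log M_X(t) = t^2/8 + t
dK/dt = t/4 + 1
d^2K/dt^2 = 1/4

κ_2 = d^2K/dt^2 |_{t=0} = 1/4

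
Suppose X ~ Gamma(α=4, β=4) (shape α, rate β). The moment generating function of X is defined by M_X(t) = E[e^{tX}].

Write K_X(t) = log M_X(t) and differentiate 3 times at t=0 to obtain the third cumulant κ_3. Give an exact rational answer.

M_X(t) = 256/(4 - t)^4
K_X(t) = log M_X(t) = -4*log(4 - t) + 8*log(2)
dK/dt = -4/(t - 4)
d^2K/dt^2 = 4/(t^2 - 8*t + 16)
d^3K/dt^3 = -8/(t^3 - 12*t^2 + 48*t - 64)

κ_3 = d^3K/dt^3 |_{t=0} = 1/8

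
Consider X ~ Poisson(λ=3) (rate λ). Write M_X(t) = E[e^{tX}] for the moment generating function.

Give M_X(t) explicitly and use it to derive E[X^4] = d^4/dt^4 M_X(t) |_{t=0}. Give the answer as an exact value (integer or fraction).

E[X^4] = M′′′′(0) = 309

M_X(t) = e^(3*e^(t) - 3)
M′(t) = 3*e^(-3)*e^(t)*e^(3*e^(t))
M′′(t) = (9*e^(2*t)*e^(3*e^(t)) + 3*e^(t)*e^(3*e^(t)))*e^(-3)
M′′′(t) = (27*e^(3*t)*e^(3*e^(t)) + 27*e^(2*t)*e^(3*e^(t)) + 3*e^(t)*e^(3*e^(t)))*e^(-3)
M′′′′(t) = (81*e^(4*t)*e^(3*e^(t)) + 162*e^(3*t)*e^(3*e^(t)) + 63*e^(2*t)*e^(3*e^(t)) + 3*e^(t)*e^(3*e^(t)))*e^(-3)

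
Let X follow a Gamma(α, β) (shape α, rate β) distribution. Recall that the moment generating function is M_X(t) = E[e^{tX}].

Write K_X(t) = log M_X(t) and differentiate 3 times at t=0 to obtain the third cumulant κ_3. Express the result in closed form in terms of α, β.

M_X(t) = (β/(β - t))^α
K_X(t) = log M_X(t) = α*(log(β) - log(β - t))
dK/dt = -α/(-β + t)
d^2K/dt^2 = α/(β^2 - 2*β*t + t^2)
d^3K/dt^3 = -2*α/(-β^3 + 3*β^2*t - 3*β*t^2 + t^3)

κ_3 = d^3K/dt^3 |_{t=0} = 2*α/β^3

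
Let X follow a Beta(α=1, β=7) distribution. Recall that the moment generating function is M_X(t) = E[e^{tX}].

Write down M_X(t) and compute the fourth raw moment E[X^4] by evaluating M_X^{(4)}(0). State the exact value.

M_X(t) = ₁F₁(1; 8; t)
M′(t) = ₁F₁(2; 9; t)/8
M′′(t) = ₁F₁(3; 10; t)/36
M′′′(t) = ₁F₁(4; 11; t)/120
M′′′′(t) = ₁F₁(5; 12; t)/330

E[X^4] = M′′′′(0) = 1/330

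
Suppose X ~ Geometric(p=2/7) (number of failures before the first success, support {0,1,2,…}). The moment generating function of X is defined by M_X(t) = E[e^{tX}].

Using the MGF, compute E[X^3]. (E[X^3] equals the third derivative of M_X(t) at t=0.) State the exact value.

M_X(t) = 2/(7*(1 - 5*e^(t)/7))
dM/dt = 10*e^(t)/(25*e^(2*t) - 70*e^(t) + 49)
d^2M/dt^2 = (-50*e^(2*t) - 70*e^(t))/(125*e^(3*t) - 525*e^(2*t) + 735*e^(t) - 343)
d^3M/dt^3 = (250*e^(3*t) + 1400*e^(2*t) + 490*e^(t))/(625*e^(4*t) - 3500*e^(3*t) + 7350*e^(2*t) - 6860*e^(t) + 2401)

E[X^3] = d^3M/dt^3 |_{t=0} = 535/4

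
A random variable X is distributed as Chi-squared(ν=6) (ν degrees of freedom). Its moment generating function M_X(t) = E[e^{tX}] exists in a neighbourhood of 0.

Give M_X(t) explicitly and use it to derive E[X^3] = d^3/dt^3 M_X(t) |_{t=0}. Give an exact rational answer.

E[X^3] = M′′′(0) = 480

M_X(t) = (1 - 2*t)^(-3)
M′(t) = 6/(16*t^4 - 32*t^3 + 24*t^2 - 8*t + 1)
M′′(t) = -48/(32*t^5 - 80*t^4 + 80*t^3 - 40*t^2 + 10*t - 1)
M′′′(t) = 480/(64*t^6 - 192*t^5 + 240*t^4 - 160*t^3 + 60*t^2 - 12*t + 1)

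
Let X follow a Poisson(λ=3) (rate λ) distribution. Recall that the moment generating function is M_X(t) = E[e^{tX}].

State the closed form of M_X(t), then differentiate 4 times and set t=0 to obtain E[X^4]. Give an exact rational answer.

M_X(t) = e^(3*e^(t) - 3)
dM/dt = 3*e^(-3)*e^(t)*e^(3*e^(t))
d^2M/dt^2 = (9*e^(2*t)*e^(3*e^(t)) + 3*e^(t)*e^(3*e^(t)))*e^(-3)
d^3M/dt^3 = (27*e^(3*t)*e^(3*e^(t)) + 27*e^(2*t)*e^(3*e^(t)) + 3*e^(t)*e^(3*e^(t)))*e^(-3)
d^4M/dt^4 = (81*e^(4*t)*e^(3*e^(t)) + 162*e^(3*t)*e^(3*e^(t)) + 63*e^(2*t)*e^(3*e^(t)) + 3*e^(t)*e^(3*e^(t)))*e^(-3)

E[X^4] = d^4M/dt^4 |_{t=0} = 309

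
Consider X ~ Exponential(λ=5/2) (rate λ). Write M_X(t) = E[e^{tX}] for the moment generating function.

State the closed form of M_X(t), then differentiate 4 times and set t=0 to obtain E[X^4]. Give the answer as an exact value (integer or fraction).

M_X(t) = 5/(2*(5/2 - t))
M′(t) = 10/(4*t^2 - 20*t + 25)
M′′(t) = -40/(8*t^3 - 60*t^2 + 150*t - 125)
M′′′(t) = 240/(16*t^4 - 160*t^3 + 600*t^2 - 1000*t + 625)
M′′′′(t) = -1920/(32*t^5 - 400*t^4 + 2000*t^3 - 5000*t^2 + 6250*t - 3125)

E[X^4] = M′′′′(0) = 384/625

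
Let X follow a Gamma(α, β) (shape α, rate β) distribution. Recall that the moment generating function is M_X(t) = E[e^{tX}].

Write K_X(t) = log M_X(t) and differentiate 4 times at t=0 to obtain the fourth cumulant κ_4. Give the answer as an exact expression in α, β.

M_X(t) = (β/(β - t))^α
K_X(t) = log M_X(t) = α*(log(β) - log(β - t))
dK/dt = -α/(-β + t)
d^2K/dt^2 = α/(β^2 - 2*β*t + t^2)
d^3K/dt^3 = -2*α/(-β^3 + 3*β^2*t - 3*β*t^2 + t^3)
d^4K/dt^4 = 6*α/(β^4 - 4*β^3*t + 6*β^2*t^2 - 4*β*t^3 + t^4)

κ_4 = d^4K/dt^4 |_{t=0} = 6*α/β^4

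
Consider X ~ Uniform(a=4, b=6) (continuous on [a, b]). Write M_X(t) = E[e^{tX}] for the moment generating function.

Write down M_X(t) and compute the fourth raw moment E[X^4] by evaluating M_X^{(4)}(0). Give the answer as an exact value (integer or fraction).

M_X(t) = (e^(6*t) - e^(4*t))/(2*t)

E[X^4] = D^4[M](0) = 3376/5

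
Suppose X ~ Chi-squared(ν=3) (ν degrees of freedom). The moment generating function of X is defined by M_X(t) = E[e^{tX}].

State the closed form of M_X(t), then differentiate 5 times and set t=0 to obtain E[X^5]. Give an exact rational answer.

M_X(t) = (1 - 2*t)^(-3/2)
M′(t) = 3/(4*t^2*√(1 - 2*t) - 4*t*√(1 - 2*t) + √(1 - 2*t))
M′′(t) = -15/(8*t^3*√(1 - 2*t) - 12*t^2*√(1 - 2*t) + 6*t*√(1 - 2*t) - √(1 - 2*t))
M′′′(t) = 105/(16*t^4*√(1 - 2*t) - 32*t^3*√(1 - 2*t) + 24*t^2*√(1 - 2*t) - 8*t*√(1 - 2*t) + √(1 - 2*t))
M′′′′(t) = -945/(32*t^5*√(1 - 2*t) - 80*t^4*√(1 - 2*t) + 80*t^3*√(1 - 2*t) - 40*t^2*√(1 - 2*t) + 10*t*√(1 - 2*t) - √(1 - 2*t))
M′′′′′(t) = 10395/(64*t^6*√(1 - 2*t) - 192*t^5*√(1 - 2*t) + 240*t^4*√(1 - 2*t) - 160*t^3*√(1 - 2*t) + 60*t^2*√(1 - 2*t) - 12*t*√(1 - 2*t) + √(1 - 2*t))

E[X^5] = M′′′′′(0) = 10395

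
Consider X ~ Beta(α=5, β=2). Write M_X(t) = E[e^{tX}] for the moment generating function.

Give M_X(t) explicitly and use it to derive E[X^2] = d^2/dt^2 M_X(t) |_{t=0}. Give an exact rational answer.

E[X^2] = d^2M/dt^2 |_{t=0} = 15/28

M_X(t) = ₁F₁(5; 7; t)
dM/dt = 5*₁F₁(6; 8; t)/7
d^2M/dt^2 = 15*₁F₁(7; 9; t)/28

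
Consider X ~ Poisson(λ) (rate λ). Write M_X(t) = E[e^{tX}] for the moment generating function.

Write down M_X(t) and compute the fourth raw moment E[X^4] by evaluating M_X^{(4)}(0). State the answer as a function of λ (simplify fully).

M_X(t) = e^(λ*(e^(t) - 1))
dM/dt = λ*e^(-λ)*e^(t)*e^(λ*e^(t))
d^2M/dt^2 = (λ^2*e^(2*t)*e^(λ*e^(t)) + λ*e^(t)*e^(λ*e^(t)))*e^(-λ)
d^3M/dt^3 = (λ^3*e^(3*t)*e^(λ*e^(t)) + 3*λ^2*e^(2*t)*e^(λ*e^(t)) + λ*e^(t)*e^(λ*e^(t)))*e^(-λ)
d^4M/dt^4 = (λ^4*e^(4*t)*e^(λ*e^(t)) + 6*λ^3*e^(3*t)*e^(λ*e^(t)) + 7*λ^2*e^(2*t)*e^(λ*e^(t)) + λ*e^(t)*e^(λ*e^(t)))*e^(-λ)

E[X^4] = d^4M/dt^4 |_{t=0} = λ*(λ^3 + 6*λ^2 + 7*λ + 1)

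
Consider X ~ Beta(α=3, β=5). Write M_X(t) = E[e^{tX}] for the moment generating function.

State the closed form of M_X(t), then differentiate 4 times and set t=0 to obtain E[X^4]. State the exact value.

E[X^4] = M′′′′(0) = 1/22

M_X(t) = ₁F₁(3; 8; t)
M′(t) = 3*₁F₁(4; 9; t)/8
M′′(t) = ₁F₁(5; 10; t)/6
M′′′(t) = ₁F₁(6; 11; t)/12
M′′′′(t) = ₁F₁(7; 12; t)/22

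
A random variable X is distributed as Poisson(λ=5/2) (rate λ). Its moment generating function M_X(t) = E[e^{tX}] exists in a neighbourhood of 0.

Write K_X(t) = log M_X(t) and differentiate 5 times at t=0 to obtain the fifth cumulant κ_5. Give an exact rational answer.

M_X(t) = e^(5*e^(t)/2 - 5/2)
K_X(t) = log M_X(t) = 5*e^(t)/2 - 5/2
D^5[K](t) = 5*e^(t)/2

κ_5 = D^5[K](0) = 5/2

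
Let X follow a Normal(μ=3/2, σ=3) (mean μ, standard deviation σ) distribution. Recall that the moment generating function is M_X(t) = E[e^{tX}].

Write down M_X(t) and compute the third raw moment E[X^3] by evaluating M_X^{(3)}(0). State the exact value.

E[X^3] = D^3[M](0) = 351/8

M_X(t) = e^(9*t^2/2 + 3*t/2)
D^3[M](t) = 729*t^3*e^(3*t/2)*e^(9*t^2/2) + 729*t^2*e^(3*t/2)*e^(9*t^2/2)/2 + 1215*t*e^(3*t/2)*e^(9*t^2/2)/4 + 351*e^(3*t/2)*e^(9*t^2/2)/8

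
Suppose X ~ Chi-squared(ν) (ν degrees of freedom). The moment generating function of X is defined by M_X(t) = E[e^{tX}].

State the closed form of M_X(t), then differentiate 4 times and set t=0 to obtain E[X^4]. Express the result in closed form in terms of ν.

M_X(t) = (1 - 2*t)^(-ν/2)
M′(t) = -ν/(2*t*(1 - 2*t)^(ν/2) - (1 - 2*t)^(ν/2))
M′′(t) = (ν^2 + 2*ν)/(4*t^2*(1 - 2*t)^(ν/2) - 4*t*(1 - 2*t)^(ν/2) + (1 - 2*t)^(ν/2))
M′′′(t) = (-ν^3 - 6*ν^2 - 8*ν)/(8*t^3*(1 - 2*t)^(ν/2) - 12*t^2*(1 - 2*t)^(ν/2) + 6*t*(1 - 2*t)^(ν/2) - (1 - 2*t)^(ν/2))
M′′′′(t) = (ν^4 + 12*ν^3 + 44*ν^2 + 48*ν)/(16*t^4*(1 - 2*t)^(ν/2) - 32*t^3*(1 - 2*t)^(ν/2) + 24*t^2*(1 - 2*t)^(ν/2) - 8*t*(1 - 2*t)^(ν/2) + (1 - 2*t)^(ν/2))

E[X^4] = M′′′′(0) = ν*(ν^3 + 12*ν^2 + 44*ν + 48)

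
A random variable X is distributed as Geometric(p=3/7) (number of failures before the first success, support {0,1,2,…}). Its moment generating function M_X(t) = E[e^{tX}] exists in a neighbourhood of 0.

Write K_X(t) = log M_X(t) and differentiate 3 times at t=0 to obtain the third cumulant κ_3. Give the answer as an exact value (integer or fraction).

κ_3 = K^(3)(0) = 308/27

M_X(t) = 3/(7*(1 - 4*e^(t)/7))
K_X(t) = log M_X(t) = -log(1 - 4*e^(t)/7) - log(7) + log(3)
K^(3)(t) = (-112*e^(2*t) - 196*e^(t))/(64*e^(3*t) - 336*e^(2*t) + 588*e^(t) - 343)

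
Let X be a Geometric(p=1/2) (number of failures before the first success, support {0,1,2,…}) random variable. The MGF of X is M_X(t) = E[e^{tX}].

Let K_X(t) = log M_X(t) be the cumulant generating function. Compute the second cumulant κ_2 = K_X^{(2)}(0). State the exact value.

M_X(t) = 1/(2*(1 - e^(t)/2))
K_X(t) = log M_X(t) = -log(1 - e^(t)/2) - log(2)
K′(t) = -e^(t)/(e^(t) - 2)
K′′(t) = 2*e^(t)/(e^(2*t) - 4*e^(t) + 4)

κ_2 = K′′(0) = 2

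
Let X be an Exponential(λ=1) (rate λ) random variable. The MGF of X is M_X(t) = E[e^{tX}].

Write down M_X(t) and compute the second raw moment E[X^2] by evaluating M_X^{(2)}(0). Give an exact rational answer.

E[X^2] = M^(2)(0) = 2

M_X(t) = 1/(1 - t)
M^(2)(t) = -2/(t^3 - 3*t^2 + 3*t - 1)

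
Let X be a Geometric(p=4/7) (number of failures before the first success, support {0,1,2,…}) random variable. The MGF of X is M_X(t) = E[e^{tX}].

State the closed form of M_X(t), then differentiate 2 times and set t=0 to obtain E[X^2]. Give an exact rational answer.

E[X^2] = D^2[M](0) = 15/8

M_X(t) = 4/(7*(1 - 3*e^(t)/7))
D^2[M](t) = (-36*e^(2*t) - 84*e^(t))/(27*e^(3*t) - 189*e^(2*t) + 441*e^(t) - 343)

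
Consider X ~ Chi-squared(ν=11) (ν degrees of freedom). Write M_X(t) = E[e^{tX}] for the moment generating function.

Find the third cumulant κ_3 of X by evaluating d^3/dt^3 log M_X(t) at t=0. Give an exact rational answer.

κ_3 = d^3K/dt^3 |_{t=0} = 88

M_X(t) = (1 - 2*t)^(-11/2)
K_X(t) = log M_X(t) = -11*log(1 - 2*t)/2
dK/dt = -11/(2*t - 1)
d^2K/dt^2 = 22/(4*t^2 - 4*t + 1)
d^3K/dt^3 = -88/(8*t^3 - 12*t^2 + 6*t - 1)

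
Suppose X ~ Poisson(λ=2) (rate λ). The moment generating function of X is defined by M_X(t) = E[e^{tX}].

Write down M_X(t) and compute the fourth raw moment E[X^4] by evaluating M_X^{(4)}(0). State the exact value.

E[X^4] = M^(4)(0) = 94

M_X(t) = e^(2*e^(t) - 2)
M^(4)(t) = (16*e^(4*t)*e^(2*e^(t)) + 48*e^(3*t)*e^(2*e^(t)) + 28*e^(2*t)*e^(2*e^(t)) + 2*e^(t)*e^(2*e^(t)))*e^(-2)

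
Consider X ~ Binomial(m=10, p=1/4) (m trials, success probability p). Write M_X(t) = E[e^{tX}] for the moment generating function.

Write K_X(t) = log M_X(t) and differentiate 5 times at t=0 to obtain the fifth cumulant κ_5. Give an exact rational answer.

κ_5 = D^5[K](0) = -75/64

M_X(t) = (e^(t)/4 + 3/4)^10
K_X(t) = log M_X(t) = 10*log(e^(t)/4 + 3/4)
D^5[K](t) = (-30*e^(4*t) + 990*e^(3*t) - 2970*e^(2*t) + 810*e^(t))/(e^(5*t) + 15*e^(4*t) + 90*e^(3*t) + 270*e^(2*t) + 405*e^(t) + 243)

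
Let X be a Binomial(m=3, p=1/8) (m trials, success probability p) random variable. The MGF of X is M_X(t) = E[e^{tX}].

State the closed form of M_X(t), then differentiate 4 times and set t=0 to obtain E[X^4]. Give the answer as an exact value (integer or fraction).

M_X(t) = (e^(t)/8 + 7/8)^3
M′(t) = 3*e^(3*t)/512 + 21*e^(2*t)/256 + 147*e^(t)/512
M′′(t) = 9*e^(3*t)/512 + 21*e^(2*t)/128 + 147*e^(t)/512
M′′′(t) = 27*e^(3*t)/512 + 21*e^(2*t)/64 + 147*e^(t)/512
M′′′′(t) = 81*e^(3*t)/512 + 21*e^(2*t)/32 + 147*e^(t)/512

E[X^4] = M′′′′(0) = 141/128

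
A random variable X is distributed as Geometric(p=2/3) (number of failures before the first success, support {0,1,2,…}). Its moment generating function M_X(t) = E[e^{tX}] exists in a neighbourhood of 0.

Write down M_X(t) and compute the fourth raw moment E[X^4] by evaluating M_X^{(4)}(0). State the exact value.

E[X^4] = d^4M/dt^4 |_{t=0} = 10

M_X(t) = 2/(3*(1 - e^(t)/3))
dM/dt = 2*e^(t)/(e^(2*t) - 6*e^(t) + 9)
d^2M/dt^2 = (-2*e^(2*t) - 6*e^(t))/(e^(3*t) - 9*e^(2*t) + 27*e^(t) - 27)
d^3M/dt^3 = (2*e^(3*t) + 24*e^(2*t) + 18*e^(t))/(e^(4*t) - 12*e^(3*t) + 54*e^(2*t) - 108*e^(t) + 81)
d^4M/dt^4 = (-2*e^(4*t) - 66*e^(3*t) - 198*e^(2*t) - 54*e^(t))/(e^(5*t) - 15*e^(4*t) + 90*e^(3*t) - 270*e^(2*t) + 405*e^(t) - 243)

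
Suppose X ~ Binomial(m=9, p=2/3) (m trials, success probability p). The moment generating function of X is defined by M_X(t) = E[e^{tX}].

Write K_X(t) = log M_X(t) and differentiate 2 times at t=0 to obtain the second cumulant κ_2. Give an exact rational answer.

M_X(t) = (2*e^(t)/3 + 1/3)^9
K_X(t) = log M_X(t) = 9*log(2*e^(t)/3 + 1/3)
D^2[K](t) = 18*e^(t)/(4*e^(2*t) + 4*e^(t) + 1)

κ_2 = D^2[K](0) = 2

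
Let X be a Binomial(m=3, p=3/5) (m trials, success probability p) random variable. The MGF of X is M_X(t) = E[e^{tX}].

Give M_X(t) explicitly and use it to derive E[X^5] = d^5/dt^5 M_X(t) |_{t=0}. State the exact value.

M_X(t) = (3*e^(t)/5 + 2/5)^3
dM/dt = 81*e^(3*t)/125 + 108*e^(2*t)/125 + 36*e^(t)/125
d^2M/dt^2 = 243*e^(3*t)/125 + 216*e^(2*t)/125 + 36*e^(t)/125
d^3M/dt^3 = 729*e^(3*t)/125 + 432*e^(2*t)/125 + 36*e^(t)/125
d^4M/dt^4 = 2187*e^(3*t)/125 + 864*e^(2*t)/125 + 36*e^(t)/125
d^5M/dt^5 = 6561*e^(3*t)/125 + 1728*e^(2*t)/125 + 36*e^(t)/125

E[X^5] = d^5M/dt^5 |_{t=0} = 333/5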